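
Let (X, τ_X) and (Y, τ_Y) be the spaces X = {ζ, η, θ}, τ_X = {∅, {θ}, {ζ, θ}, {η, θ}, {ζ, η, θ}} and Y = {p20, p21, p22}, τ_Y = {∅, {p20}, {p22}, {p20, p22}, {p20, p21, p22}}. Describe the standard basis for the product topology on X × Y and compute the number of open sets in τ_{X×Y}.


Basis B = {∅ × ∅, {θ} × {p20}, {θ} × {p22}, {ζ, θ} × {p20}, {ζ, θ} × {p22}, {η, θ} × {p20}, {η, θ} × {p22}, {θ} × {p20, p22}, {ζ, η, θ} × {p20}, {ζ, η, θ} × {p22}, {θ} × {p20, p21, p22}, {ζ, θ} × {p20, p22}, {η, θ} × {p20, p22}, {ζ, θ} × {p20, p21, p22}, {ζ, η, θ} × {p20, p22}, {η, θ} × {p20, p21, p22}, {ζ, η, θ} × {p20, p21, p22}}; |τ_{X×Y}| = 50.

Enumerate products U × V with U ∈ τ_X, V ∈ τ_Y (deduplicated):
  ∅ × ∅ = {} (∅)
  {θ} × {p20} = {(θ,p20)}
  {θ} × {p22} = {(θ,p22)}
  {ζ, θ} × {p20} = {(ζ,p20), (θ,p20)}
  {ζ, θ} × {p22} = {(ζ,p22), (θ,p22)}
  {η, θ} × {p20} = {(η,p20), (θ,p20)}
  {η, θ} × {p22} = {(η,p22), (θ,p22)}
  {θ} × {p20, p22} = {(θ,p20), (θ,p22)}
  {ζ, η, θ} × {p20} = {(ζ,p20), (η,p20), (θ,p20)}
  {ζ, η, θ} × {p22} = {(ζ,p22), (η,p22), (θ,p22)}
  {θ} × {p20, p21, p22} = {(θ,p20), (θ,p21), (θ,p22)}
  {ζ, θ} × {p20, p22} = {(ζ,p20), (ζ,p22), (θ,p20), (θ,p22)}
  {η, θ} × {p20, p22} = {(η,p20), (η,p22), (θ,p20), (θ,p22)}
  {ζ, θ} × {p20, p21, p22} = {(ζ,p20), (ζ,p21), (ζ,p22), (θ,p20), (θ,p21), (θ,p22)}
  {ζ, η, θ} × {p20, p22} = {(ζ,p20), (ζ,p22), (η,p20), (η,p22), (θ,p20), (θ,p22)}
  {η, θ} × {p20, p21, p22} = {(η,p20), (η,p21), (η,p22), (θ,p20), (θ,p21), (θ,p22)}
  {ζ, η, θ} × {p20, p21, p22} = {(ζ,p20), (ζ,p21), (ζ,p22), (η,p20), (η,p21), (η,p22), (θ,p20), (θ,p21), (θ,p22)}
These 17 distinct sets form the basis B.
Close under arbitrary unions to get τ_{X×Y}; counting gives |τ_{X×Y}| = 50.


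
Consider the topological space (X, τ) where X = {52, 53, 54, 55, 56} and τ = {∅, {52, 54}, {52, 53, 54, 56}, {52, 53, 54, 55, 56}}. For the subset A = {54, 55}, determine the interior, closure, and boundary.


int(A) = ∅, cl(A) = {52, 53, 54, 55, 56}, ∂A = {52, 53, 54, 55, 56}.

Closed sets in (X, τ) are complements of opens:
  closed(X, τ) = {∅, {55}, {53, 55, 56}, {52, 53, 54, 55, 56}}.
int(A) = ⋃ {U ∈ τ : U ⊆ A}. Opens contained in A: ∅.
Taking the union of these: int(A) = ∅.
cl(A) = ⋂ {C closed : A ⊆ C}. Closed sets containing A: {52, 53, 54, 55, 56}.
Intersecting these: cl(A) = {52, 53, 54, 55, 56}.
∂A = cl(A) ∖ int(A) = {52, 53, 54, 55, 56} ∖ ∅ = {52, 53, 54, 55, 56}.


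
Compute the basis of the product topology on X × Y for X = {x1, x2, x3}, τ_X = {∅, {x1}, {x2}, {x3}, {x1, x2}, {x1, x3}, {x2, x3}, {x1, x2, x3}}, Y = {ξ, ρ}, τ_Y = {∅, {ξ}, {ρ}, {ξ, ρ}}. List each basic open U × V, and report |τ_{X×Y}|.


Basis B = {∅ × ∅, {x1} × {ξ}, {x1} × {ρ}, {x2} × {ξ}, {x2} × {ρ}, {x3} × {ξ}, {x3} × {ρ}, {x1} × {ξ, ρ}, {x1, x2} × {ξ}, {x1, x3} × {ξ}, {x1, x2} × {ρ}, {x1, x3} × {ρ}, {x2} × {ξ, ρ}, {x2, x3} × {ξ}, {x2, x3} × {ρ}, {x3} × {ξ, ρ}, {x1, x2, x3} × {ξ}, {x1, x2, x3} × {ρ}, {x1, x2} × {ξ, ρ}, {x1, x3} × {ξ, ρ}, {x2, x3} × {ξ, ρ}, {x1, x2, x3} × {ξ, ρ}}; |τ_{X×Y}| = 64.

Enumerate products U × V with U ∈ τ_X, V ∈ τ_Y (deduplicated):
  ∅ × ∅ = {} (∅)
  {x1} × {ξ} = {(x1,ξ)}
  {x1} × {ρ} = {(x1,ρ)}
  {x2} × {ξ} = {(x2,ξ)}
  {x2} × {ρ} = {(x2,ρ)}
  {x3} × {ξ} = {(x3,ξ)}
  {x3} × {ρ} = {(x3,ρ)}
  {x1} × {ξ, ρ} = {(x1,ξ), (x1,ρ)}
  {x1, x2} × {ξ} = {(x1,ξ), (x2,ξ)}
  {x1, x3} × {ξ} = {(x1,ξ), (x3,ξ)}
  {x1, x2} × {ρ} = {(x1,ρ), (x2,ρ)}
  {x1, x3} × {ρ} = {(x1,ρ), (x3,ρ)}
  {x2} × {ξ, ρ} = {(x2,ξ), (x2,ρ)}
  {x2, x3} × {ξ} = {(x2,ξ), (x3,ξ)}
  {x2, x3} × {ρ} = {(x2,ρ), (x3,ρ)}
  {x3} × {ξ, ρ} = {(x3,ξ), (x3,ρ)}
  {x1, x2, x3} × {ξ} = {(x1,ξ), (x2,ξ), (x3,ξ)}
  {x1, x2, x3} × {ρ} = {(x1,ρ), (x2,ρ), (x3,ρ)}
  {x1, x2} × {ξ, ρ} = {(x1,ξ), (x1,ρ), (x2,ξ), (x2,ρ)}
  {x1, x3} × {ξ, ρ} = {(x1,ξ), (x1,ρ), (x3,ξ), (x3,ρ)}
  {x2, x3} × {ξ, ρ} = {(x2,ξ), (x2,ρ), (x3,ξ), (x3,ρ)}
  {x1, x2, x3} × {ξ, ρ} = {(x1,ξ), (x1,ρ), (x2,ξ), (x2,ρ), (x3,ξ), (x3,ρ)}
These 22 distinct sets form the basis B.
Close under arbitrary unions to get τ_{X×Y}; counting gives |τ_{X×Y}| = 64.


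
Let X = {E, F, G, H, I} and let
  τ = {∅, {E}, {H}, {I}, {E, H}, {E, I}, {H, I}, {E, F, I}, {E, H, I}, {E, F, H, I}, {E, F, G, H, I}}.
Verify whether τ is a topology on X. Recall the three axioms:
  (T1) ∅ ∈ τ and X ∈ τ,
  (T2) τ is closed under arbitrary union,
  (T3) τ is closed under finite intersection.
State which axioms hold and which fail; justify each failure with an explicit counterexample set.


τ IS a topology on X.

Axiom (T1): ∅ ∈ τ? Yes; X ∈ τ? Yes.
Axiom (T2/T3): check pairwise unions and intersections of members of τ.
All pairwise intersections and unions checked — each lies in τ. Therefore τ satisfies (T1), (T2), (T3): it IS a topology on X.


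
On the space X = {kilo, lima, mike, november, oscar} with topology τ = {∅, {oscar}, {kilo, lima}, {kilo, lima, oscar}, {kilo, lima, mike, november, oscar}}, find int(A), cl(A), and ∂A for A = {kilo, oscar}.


int(A) = {oscar}, cl(A) = {kilo, lima, mike, november, oscar}, ∂A = {kilo, lima, mike, november}.

Closed sets in (X, τ) are complements of opens:
  closed(X, τ) = {∅, {mike, november}, {mike, november, oscar}, {kilo, lima, mike, november}, {kilo, lima, mike, november, oscar}}.
int(A) = ⋃ {U ∈ τ : U ⊆ A}. Opens contained in A: ∅, {oscar}.
Taking the union of these: int(A) = {oscar}.
cl(A) = ⋂ {C closed : A ⊆ C}. Closed sets containing A: {kilo, lima, mike, november, oscar}.
Intersecting these: cl(A) = {kilo, lima, mike, november, oscar}.
∂A = cl(A) ∖ int(A) = {kilo, lima, mike, november, oscar} ∖ {oscar} = {kilo, lima, mike, november}.


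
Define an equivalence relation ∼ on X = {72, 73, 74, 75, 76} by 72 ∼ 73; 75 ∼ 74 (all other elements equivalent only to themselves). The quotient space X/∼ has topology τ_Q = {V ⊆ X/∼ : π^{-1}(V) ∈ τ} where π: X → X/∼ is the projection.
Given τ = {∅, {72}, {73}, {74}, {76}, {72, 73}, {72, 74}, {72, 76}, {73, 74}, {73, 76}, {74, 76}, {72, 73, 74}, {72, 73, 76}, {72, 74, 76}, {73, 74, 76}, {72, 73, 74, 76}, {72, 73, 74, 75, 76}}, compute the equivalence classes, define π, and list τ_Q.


X/∼ = {[72=73], [74=75], [76]}; |τ_Q| = 5.

Equivalence classes: [72=73], [74=75], [76].
Quotient map π: X → X/∼ sends 72 ↦ [72=73], 73 ↦ [72=73], 74 ↦ [74=75], 75 ↦ [74=75], 76 ↦ [76].
For each subset V ⊆ X/∼, compute π^{-1}(V) ⊆ X and check whether π^{-1}(V) ∈ τ. V is open in τ_Q iff π^{-1}(V) ∈ τ.
  V = {}: π^{-1}(V) = ∅ ∈ τ ✓.
  V = {[72=73]}: π^{-1}(V) = {72, 73} ∈ τ ✓.
  V = {[74=75]}: π^{-1}(V) = {74, 75} ∉ τ ✗.
  V = {[72=73], [74=75]}: π^{-1}(V) = {72, 73, 74, 75} ∉ τ ✗.
  V = {[76]}: π^{-1}(V) = {76} ∈ τ ✓.
  V = {[72=73], [76]}: π^{-1}(V) = {72, 73, 76} ∈ τ ✓.
  V = {[74=75], [76]}: π^{-1}(V) = {74, 75, 76} ∉ τ ✗.
  V = {[72=73], [74=75], [76]}: π^{-1}(V) = {72, 73, 74, 75, 76} ∈ τ ✓.
Open sets in the quotient: τ_Q = {{}, {[72=73]}, {[76]}, {[72=73], [76]}, {[72=73], [74=75], [76]}} (5 elements).


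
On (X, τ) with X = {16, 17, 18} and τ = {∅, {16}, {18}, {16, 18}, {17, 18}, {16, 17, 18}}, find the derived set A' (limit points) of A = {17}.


A' = ∅

For each x ∈ X, list the open sets U ∈ τ with x ∈ U, then check whether U ∩ (A ∖ {x}) ≠ ∅ for every such U.
  x = 16: open {16} ∋ x has {16} ∩ (A ∖ {16}) = ∅, so x is NOT a limit point.
  x = 17: open {17, 18} ∋ x has {17, 18} ∩ (A ∖ {17}) = ∅, so x is NOT a limit point.
  x = 18: open {18} ∋ x has {18} ∩ (A ∖ {18}) = ∅, so x is NOT a limit point.
Collecting: A' = ∅.


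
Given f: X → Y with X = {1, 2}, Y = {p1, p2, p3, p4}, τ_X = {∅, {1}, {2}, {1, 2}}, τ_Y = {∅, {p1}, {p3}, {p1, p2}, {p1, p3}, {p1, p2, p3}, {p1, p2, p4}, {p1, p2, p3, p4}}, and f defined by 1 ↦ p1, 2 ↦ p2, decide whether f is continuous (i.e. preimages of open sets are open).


f IS continuous.

Compute f^{-1}(U) for each U ∈ τ_Y:
  U = ∅: f^{-1}(U) = ∅ ∈ τ_X ✓.
  U = {p1}: f^{-1}(U) = {1} ∈ τ_X ✓.
  U = {p3}: f^{-1}(U) = ∅ ∈ τ_X ✓.
  U = {p1, p2}: f^{-1}(U) = {1, 2} ∈ τ_X ✓.
  U = {p1, p3}: f^{-1}(U) = {1} ∈ τ_X ✓.
  U = {p1, p2, p3}: f^{-1}(U) = {1, 2} ∈ τ_X ✓.
  U = {p1, p2, p4}: f^{-1}(U) = {1, 2} ∈ τ_X ✓.
  U = {p1, p2, p3, p4}: f^{-1}(U) = {1, 2} ∈ τ_X ✓.
Every preimage lies in τ_X, so f IS continuous.


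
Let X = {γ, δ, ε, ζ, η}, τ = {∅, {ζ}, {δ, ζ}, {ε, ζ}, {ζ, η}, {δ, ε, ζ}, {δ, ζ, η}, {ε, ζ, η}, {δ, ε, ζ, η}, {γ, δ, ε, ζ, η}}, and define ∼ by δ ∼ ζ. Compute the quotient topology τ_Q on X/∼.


X/∼ = {[γ], [δ=ζ], [ε], [η]}; |τ_Q| = 6.

Equivalence classes: [γ], [δ=ζ], [ε], [η].
Quotient map π: X → X/∼ sends γ ↦ [γ], δ ↦ [δ=ζ], ε ↦ [ε], ζ ↦ [δ=ζ], η ↦ [η].
For each subset V ⊆ X/∼, compute π^{-1}(V) ⊆ X and check whether π^{-1}(V) ∈ τ. V is open in τ_Q iff π^{-1}(V) ∈ τ.
  V = {}: π^{-1}(V) = ∅ ∈ τ ✓.
  V = {[γ]}: π^{-1}(V) = {γ} ∉ τ ✗.
  V = {[δ=ζ]}: π^{-1}(V) = {δ, ζ} ∈ τ ✓.
  V = {[γ], [δ=ζ]}: π^{-1}(V) = {γ, δ, ζ} ∉ τ ✗.
  V = {[ε]}: π^{-1}(V) = {ε} ∉ τ ✗.
  V = {[γ], [ε]}: π^{-1}(V) = {γ, ε} ∉ τ ✗.
  V = {[δ=ζ], [ε]}: π^{-1}(V) = {δ, ε, ζ} ∈ τ ✓.
  V = {[γ], [δ=ζ], [ε]}: π^{-1}(V) = {γ, δ, ε, ζ} ∉ τ ✗.
  V = {[η]}: π^{-1}(V) = {η} ∉ τ ✗.
  V = {[γ], [η]}: π^{-1}(V) = {γ, η} ∉ τ ✗.
  V = {[δ=ζ], [η]}: π^{-1}(V) = {δ, ζ, η} ∈ τ ✓.
  V = {[γ], [δ=ζ], [η]}: π^{-1}(V) = {γ, δ, ζ, η} ∉ τ ✗.
  V = {[ε], [η]}: π^{-1}(V) = {ε, η} ∉ τ ✗.
  V = {[γ], [ε], [η]}: π^{-1}(V) = {γ, ε, η} ∉ τ ✗.
  V = {[δ=ζ], [ε], [η]}: π^{-1}(V) = {δ, ε, ζ, η} ∈ τ ✓.
  V = {[γ], [δ=ζ], [ε], [η]}: π^{-1}(V) = {γ, δ, ε, ζ, η} ∈ τ ✓.
Open sets in the quotient: τ_Q = {{}, {[δ=ζ]}, {[δ=ζ], [ε]}, {[δ=ζ], [η]}, {[δ=ζ], [ε], [η]}, {[γ], [δ=ζ], [ε], [η]}} (6 elements).


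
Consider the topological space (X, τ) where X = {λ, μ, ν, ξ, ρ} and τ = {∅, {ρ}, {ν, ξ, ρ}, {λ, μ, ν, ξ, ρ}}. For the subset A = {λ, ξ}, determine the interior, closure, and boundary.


int(A) = ∅, cl(A) = {λ, μ, ν, ξ}, ∂A = {λ, μ, ν, ξ}.

Closed sets in (X, τ) are complements of opens:
  closed(X, τ) = {∅, {λ, μ}, {λ, μ, ν, ξ}, {λ, μ, ν, ξ, ρ}}.
int(A) = ⋃ {U ∈ τ : U ⊆ A}. Opens contained in A: ∅.
Taking the union of these: int(A) = ∅.
cl(A) = ⋂ {C closed : A ⊆ C}. Closed sets containing A: {λ, μ, ν, ξ}, {λ, μ, ν, ξ, ρ}.
Intersecting these: cl(A) = {λ, μ, ν, ξ}.
∂A = cl(A) ∖ int(A) = {λ, μ, ν, ξ} ∖ ∅ = {λ, μ, ν, ξ}.


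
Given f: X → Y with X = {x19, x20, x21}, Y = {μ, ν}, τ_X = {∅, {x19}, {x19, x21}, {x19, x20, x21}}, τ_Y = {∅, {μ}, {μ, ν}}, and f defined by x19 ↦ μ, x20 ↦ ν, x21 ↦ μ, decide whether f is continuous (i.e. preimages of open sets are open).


f IS continuous.

Compute f^{-1}(U) for each U ∈ τ_Y:
  U = ∅: f^{-1}(U) = ∅ ∈ τ_X ✓.
  U = {μ}: f^{-1}(U) = {x19, x21} ∈ τ_X ✓.
  U = {μ, ν}: f^{-1}(U) = {x19, x20, x21} ∈ τ_X ✓.
Every preimage lies in τ_X, so f IS continuous.


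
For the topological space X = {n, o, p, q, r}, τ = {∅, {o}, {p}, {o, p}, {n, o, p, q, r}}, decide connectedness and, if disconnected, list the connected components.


(X, τ) is connected.

Find clopen sets (U ∈ τ with X ∖ U ∈ τ):
  U = ∅, X ∖ U = {n, o, p, q, r} — both open, so U is clopen.
  U = {n, o, p, q, r}, X ∖ U = ∅ — both open, so U is clopen.
Only trivial clopens (∅ and X) exist, so (X, τ) is connected.
Compute connected components by grouping points that agree on all clopens:
  component: {n, o, p, q, r}


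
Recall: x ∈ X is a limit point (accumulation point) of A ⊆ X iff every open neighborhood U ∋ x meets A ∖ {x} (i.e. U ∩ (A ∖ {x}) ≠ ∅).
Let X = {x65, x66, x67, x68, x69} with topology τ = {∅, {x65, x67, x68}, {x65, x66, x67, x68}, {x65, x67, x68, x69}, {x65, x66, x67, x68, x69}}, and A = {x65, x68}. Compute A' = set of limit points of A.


A' = {x65, x66, x67, x68, x69}

For each x ∈ X, list the open sets U ∈ τ with x ∈ U, then check whether U ∩ (A ∖ {x}) ≠ ∅ for every such U.
  x = x65: opens ∋ x are {x65, x67, x68}, {x65, x66, x67, x68}, {x65, x67, x68, x69}, {x65, x66, x67, x68, x69}; each meets A ∖ {x65}, so x IS a limit point.
  x = x66: opens ∋ x are {x65, x66, x67, x68}, {x65, x66, x67, x68, x69}; each meets A ∖ {x66}, so x IS a limit point.
  x = x67: opens ∋ x are {x65, x67, x68}, {x65, x66, x67, x68}, {x65, x67, x68, x69}, {x65, x66, x67, x68, x69}; each meets A ∖ {x67}, so x IS a limit point.
  x = x68: opens ∋ x are {x65, x67, x68}, {x65, x66, x67, x68}, {x65, x67, x68, x69}, {x65, x66, x67, x68, x69}; each meets A ∖ {x68}, so x IS a limit point.
  x = x69: opens ∋ x are {x65, x67, x68, x69}, {x65, x66, x67, x68, x69}; each meets A ∖ {x69}, so x IS a limit point.
Collecting: A' = {x65, x66, x67, x68, x69}.


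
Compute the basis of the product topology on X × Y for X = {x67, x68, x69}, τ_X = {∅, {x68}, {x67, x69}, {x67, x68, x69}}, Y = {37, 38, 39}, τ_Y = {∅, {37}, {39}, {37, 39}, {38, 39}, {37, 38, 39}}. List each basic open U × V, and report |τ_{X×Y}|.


Basis B = {∅ × ∅, {x68} × {37}, {x68} × {39}, {x67, x69} × {37}, {x67, x69} × {39}, {x68} × {37, 39}, {x68} × {38, 39}, {x67, x68, x69} × {37}, {x67, x68, x69} × {39}, {x68} × {37, 38, 39}, {x67, x69} × {37, 39}, {x67, x69} × {38, 39}, {x67, x69} × {37, 38, 39}, {x67, x68, x69} × {37, 39}, {x67, x68, x69} × {38, 39}, {x67, x68, x69} × {37, 38, 39}}; |τ_{X×Y}| = 36.

Enumerate products U × V with U ∈ τ_X, V ∈ τ_Y (deduplicated):
  ∅ × ∅ = {} (∅)
  {x68} × {37} = {(x68,37)}
  {x68} × {39} = {(x68,39)}
  {x67, x69} × {37} = {(x67,37), (x69,37)}
  {x67, x69} × {39} = {(x67,39), (x69,39)}
  {x68} × {37, 39} = {(x68,37), (x68,39)}
  {x68} × {38, 39} = {(x68,38), (x68,39)}
  {x67, x68, x69} × {37} = {(x67,37), (x68,37), (x69,37)}
  {x67, x68, x69} × {39} = {(x67,39), (x68,39), (x69,39)}
  {x68} × {37, 38, 39} = {(x68,37), (x68,38), (x68,39)}
  {x67, x69} × {37, 39} = {(x67,37), (x67,39), (x69,37), (x69,39)}
  {x67, x69} × {38, 39} = {(x67,38), (x67,39), (x69,38), (x69,39)}
  {x67, x69} × {37, 38, 39} = {(x67,37), (x67,38), (x67,39), (x69,37), (x69,38), (x69,39)}
  {x67, x68, x69} × {37, 39} = {(x67,37), (x67,39), (x68,37), (x68,39), (x69,37), (x69,39)}
  {x67, x68, x69} × {38, 39} = {(x67,38), (x67,39), (x68,38), (x68,39), (x69,38), (x69,39)}
  {x67, x68, x69} × {37, 38, 39} = {(x67,37), (x67,38), (x67,39), (x68,37), (x68,38), (x68,39), (x69,37), (x69,38), (x69,39)}
These 16 distinct sets form the basis B.
Close under arbitrary unions to get τ_{X×Y}; counting gives |τ_{X×Y}| = 36.


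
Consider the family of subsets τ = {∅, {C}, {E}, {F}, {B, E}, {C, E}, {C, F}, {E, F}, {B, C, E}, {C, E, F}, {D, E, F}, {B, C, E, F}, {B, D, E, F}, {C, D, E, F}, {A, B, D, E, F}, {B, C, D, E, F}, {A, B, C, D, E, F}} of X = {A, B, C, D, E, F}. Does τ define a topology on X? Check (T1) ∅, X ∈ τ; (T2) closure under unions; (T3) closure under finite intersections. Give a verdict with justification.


τ is NOT a topology on X.

Axiom (T1): ∅ ∈ τ? Yes; X ∈ τ? Yes.
Axiom (T2/T3): check pairwise unions and intersections of members of τ.
Counterexample for (T2): {F} ∪ {B, E} = {B, E, F} ∉ τ. Therefore τ is NOT a topology.


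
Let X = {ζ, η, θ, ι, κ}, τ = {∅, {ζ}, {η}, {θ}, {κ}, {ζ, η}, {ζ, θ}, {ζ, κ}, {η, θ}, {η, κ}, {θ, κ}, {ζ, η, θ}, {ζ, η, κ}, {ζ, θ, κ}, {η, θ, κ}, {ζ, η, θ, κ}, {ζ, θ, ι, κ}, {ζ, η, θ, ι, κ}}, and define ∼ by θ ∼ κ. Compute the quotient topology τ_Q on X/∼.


X/∼ = {[ζ], [η], [θ=κ], [ι]}; |τ_Q| = 10.

Equivalence classes: [ζ], [η], [θ=κ], [ι].
Quotient map π: X → X/∼ sends ζ ↦ [ζ], η ↦ [η], θ ↦ [θ=κ], ι ↦ [ι], κ ↦ [θ=κ].
For each subset V ⊆ X/∼, compute π^{-1}(V) ⊆ X and check whether π^{-1}(V) ∈ τ. V is open in τ_Q iff π^{-1}(V) ∈ τ.
  V = {}: π^{-1}(V) = ∅ ∈ τ ✓.
  V = {[ζ]}: π^{-1}(V) = {ζ} ∈ τ ✓.
  V = {[η]}: π^{-1}(V) = {η} ∈ τ ✓.
  V = {[ζ], [η]}: π^{-1}(V) = {ζ, η} ∈ τ ✓.
  V = {[θ=κ]}: π^{-1}(V) = {θ, κ} ∈ τ ✓.
  V = {[ζ], [θ=κ]}: π^{-1}(V) = {ζ, θ, κ} ∈ τ ✓.
  V = {[η], [θ=κ]}: π^{-1}(V) = {η, θ, κ} ∈ τ ✓.
  V = {[ζ], [η], [θ=κ]}: π^{-1}(V) = {ζ, η, θ, κ} ∈ τ ✓.
  V = {[ι]}: π^{-1}(V) = {ι} ∉ τ ✗.
  V = {[ζ], [ι]}: π^{-1}(V) = {ζ, ι} ∉ τ ✗.
  V = {[η], [ι]}: π^{-1}(V) = {η, ι} ∉ τ ✗.
  V = {[ζ], [η], [ι]}: π^{-1}(V) = {ζ, η, ι} ∉ τ ✗.
  V = {[θ=κ], [ι]}: π^{-1}(V) = {θ, ι, κ} ∉ τ ✗.
  V = {[ζ], [θ=κ], [ι]}: π^{-1}(V) = {ζ, θ, ι, κ} ∈ τ ✓.
  V = {[η], [θ=κ], [ι]}: π^{-1}(V) = {η, θ, ι, κ} ∉ τ ✗.
  V = {[ζ], [η], [θ=κ], [ι]}: π^{-1}(V) = {ζ, η, θ, ι, κ} ∈ τ ✓.
Open sets in the quotient: τ_Q = {{}, {[ζ]}, {[η]}, {[ζ], [η]}, {[θ=κ]}, {[ζ], [θ=κ]}, {[η], [θ=κ]}, {[ζ], [η], [θ=κ]}, {[ζ], [θ=κ], [ι]}, {[ζ], [η], [θ=κ], [ι]}} (10 elements).


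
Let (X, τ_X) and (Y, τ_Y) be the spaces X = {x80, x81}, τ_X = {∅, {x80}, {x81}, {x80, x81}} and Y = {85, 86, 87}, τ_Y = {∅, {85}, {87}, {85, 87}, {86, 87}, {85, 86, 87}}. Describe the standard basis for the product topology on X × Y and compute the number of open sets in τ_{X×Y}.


Basis B = {∅ × ∅, {x80} × {85}, {x80} × {87}, {x81} × {85}, {x81} × {87}, {x80} × {85, 87}, {x80, x81} × {85}, {x80} × {86, 87}, {x80, x81} × {87}, {x81} × {85, 87}, {x81} × {86, 87}, {x80} × {85, 86, 87}, {x81} × {85, 86, 87}, {x80, x81} × {85, 87}, {x80, x81} × {86, 87}, {x80, x81} × {85, 86, 87}}; |τ_{X×Y}| = 36.

Enumerate products U × V with U ∈ τ_X, V ∈ τ_Y (deduplicated):
  ∅ × ∅ = {} (∅)
  {x80} × {85} = {(x80,85)}
  {x80} × {87} = {(x80,87)}
  {x81} × {85} = {(x81,85)}
  {x81} × {87} = {(x81,87)}
  {x80} × {85, 87} = {(x80,85), (x80,87)}
  {x80, x81} × {85} = {(x80,85), (x81,85)}
  {x80} × {86, 87} = {(x80,86), (x80,87)}
  {x80, x81} × {87} = {(x80,87), (x81,87)}
  {x81} × {85, 87} = {(x81,85), (x81,87)}
  {x81} × {86, 87} = {(x81,86), (x81,87)}
  {x80} × {85, 86, 87} = {(x80,85), (x80,86), (x80,87)}
  {x81} × {85, 86, 87} = {(x81,85), (x81,86), (x81,87)}
  {x80, x81} × {85, 87} = {(x80,85), (x80,87), (x81,85), (x81,87)}
  {x80, x81} × {86, 87} = {(x80,86), (x80,87), (x81,86), (x81,87)}
  {x80, x81} × {85, 86, 87} = {(x80,85), (x80,86), (x80,87), (x81,85), (x81,86), (x81,87)}
These 16 distinct sets form the basis B.
Close under arbitrary unions to get τ_{X×Y}; counting gives |τ_{X×Y}| = 36.


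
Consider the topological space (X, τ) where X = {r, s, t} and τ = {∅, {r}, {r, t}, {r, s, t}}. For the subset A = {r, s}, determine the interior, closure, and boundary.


int(A) = {r}, cl(A) = {r, s, t}, ∂A = {s, t}.

Closed sets in (X, τ) are complements of opens:
  closed(X, τ) = {∅, {s}, {s, t}, {r, s, t}}.
int(A) = ⋃ {U ∈ τ : U ⊆ A}. Opens contained in A: ∅, {r}.
Taking the union of these: int(A) = {r}.
cl(A) = ⋂ {C closed : A ⊆ C}. Closed sets containing A: {r, s, t}.
Intersecting these: cl(A) = {r, s, t}.
∂A = cl(A) ∖ int(A) = {r, s, t} ∖ {r} = {s, t}.


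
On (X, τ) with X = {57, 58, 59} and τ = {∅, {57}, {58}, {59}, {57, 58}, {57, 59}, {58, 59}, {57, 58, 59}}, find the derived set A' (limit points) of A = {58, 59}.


A' = ∅

For each x ∈ X, list the open sets U ∈ τ with x ∈ U, then check whether U ∩ (A ∖ {x}) ≠ ∅ for every such U.
  x = 57: open {57} ∋ x has {57} ∩ (A ∖ {57}) = ∅, so x is NOT a limit point.
  x = 58: open {58} ∋ x has {58} ∩ (A ∖ {58}) = ∅, so x is NOT a limit point.
  x = 59: open {59} ∋ x has {59} ∩ (A ∖ {59}) = ∅, so x is NOT a limit point.
Collecting: A' = ∅.


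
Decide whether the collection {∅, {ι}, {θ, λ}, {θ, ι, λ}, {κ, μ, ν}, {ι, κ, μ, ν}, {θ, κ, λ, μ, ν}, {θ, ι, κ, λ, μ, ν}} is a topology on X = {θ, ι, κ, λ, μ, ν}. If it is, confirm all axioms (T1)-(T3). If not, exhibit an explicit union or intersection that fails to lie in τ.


τ IS a topology on X.

Axiom (T1): ∅ ∈ τ? Yes; X ∈ τ? Yes.
Axiom (T2/T3): check pairwise unions and intersections of members of τ.
All pairwise intersections and unions checked — each lies in τ. Therefore τ satisfies (T1), (T2), (T3): it IS a topology on X.


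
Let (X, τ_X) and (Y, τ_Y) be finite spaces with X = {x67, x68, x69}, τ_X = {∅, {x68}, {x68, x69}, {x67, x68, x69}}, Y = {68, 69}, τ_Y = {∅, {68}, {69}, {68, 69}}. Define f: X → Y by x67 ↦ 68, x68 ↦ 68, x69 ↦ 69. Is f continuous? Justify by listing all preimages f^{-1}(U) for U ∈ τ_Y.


f is NOT continuous.

Compute f^{-1}(U) for each U ∈ τ_Y:
  U = ∅: f^{-1}(U) = ∅ ∈ τ_X ✓.
  U = {68}: f^{-1}(U) = {x67, x68} ∉ τ_X ✗.
  U = {69}: f^{-1}(U) = {x69} ∉ τ_X ✗.
  U = {68, 69}: f^{-1}(U) = {x67, x68, x69} ∈ τ_X ✓.
Found U = {68} with f^{-1}(U) = {x67, x68} not in τ_X. Therefore f is NOT continuous.


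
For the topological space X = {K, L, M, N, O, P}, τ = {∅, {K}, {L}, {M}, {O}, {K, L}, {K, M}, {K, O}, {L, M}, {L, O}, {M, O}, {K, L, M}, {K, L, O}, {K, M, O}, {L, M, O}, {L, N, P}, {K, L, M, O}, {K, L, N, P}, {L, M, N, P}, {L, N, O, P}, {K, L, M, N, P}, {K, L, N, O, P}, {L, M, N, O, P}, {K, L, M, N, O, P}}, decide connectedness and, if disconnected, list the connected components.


(X, τ) is disconnected; components = [{K}, {M}, {O}, {L, N, P}].

Find clopen sets (U ∈ τ with X ∖ U ∈ τ):
  U = ∅, X ∖ U = {K, L, M, N, O, P} — both open, so U is clopen.
  U = {K}, X ∖ U = {L, M, N, O, P} — both open, so U is clopen.
  U = {M}, X ∖ U = {K, L, N, O, P} — both open, so U is clopen.
  U = {O}, X ∖ U = {K, L, M, N, P} — both open, so U is clopen.
  U = {K, M}, X ∖ U = {L, N, O, P} — both open, so U is clopen.
  U = {K, O}, X ∖ U = {L, M, N, P} — both open, so U is clopen.
  U = {M, O}, X ∖ U = {K, L, N, P} — both open, so U is clopen.
  U = {K, M, O}, X ∖ U = {L, N, P} — both open, so U is clopen.
  U = {L, N, P}, X ∖ U = {K, M, O} — both open, so U is clopen.
  U = {K, L, N, P}, X ∖ U = {M, O} — both open, so U is clopen.
  U = {L, M, N, P}, X ∖ U = {K, O} — both open, so U is clopen.
  U = {L, N, O, P}, X ∖ U = {K, M} — both open, so U is clopen.
  U = {K, L, M, N, P}, X ∖ U = {O} — both open, so U is clopen.
  U = {K, L, N, O, P}, X ∖ U = {M} — both open, so U is clopen.
  U = {L, M, N, O, P}, X ∖ U = {K} — both open, so U is clopen.
  U = {K, L, M, N, O, P}, X ∖ U = ∅ — both open, so U is clopen.
Nontrivial clopen(s) exist: e.g. {K, M, O}. So (X, τ) is disconnected.
Compute connected components by grouping points that agree on all clopens:
  component: {K}
  component: {M}
  component: {O}
  component: {L, N, P}


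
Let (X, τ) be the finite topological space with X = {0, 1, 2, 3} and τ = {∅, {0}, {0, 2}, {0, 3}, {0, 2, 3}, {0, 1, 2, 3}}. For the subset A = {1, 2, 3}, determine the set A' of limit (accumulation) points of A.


A' = {1}

For each x ∈ X, list the open sets U ∈ τ with x ∈ U, then check whether U ∩ (A ∖ {x}) ≠ ∅ for every such U.
  x = 0: open {0} ∋ x has {0} ∩ (A ∖ {0}) = ∅, so x is NOT a limit point.
  x = 1: opens ∋ x are {0, 1, 2, 3}; each meets A ∖ {1}, so x IS a limit point.
  x = 2: open {0, 2} ∋ x has {0, 2} ∩ (A ∖ {2}) = ∅, so x is NOT a limit point.
  x = 3: open {0, 3} ∋ x has {0, 3} ∩ (A ∖ {3}) = ∅, so x is NOT a limit point.
Collecting: A' = {1}.


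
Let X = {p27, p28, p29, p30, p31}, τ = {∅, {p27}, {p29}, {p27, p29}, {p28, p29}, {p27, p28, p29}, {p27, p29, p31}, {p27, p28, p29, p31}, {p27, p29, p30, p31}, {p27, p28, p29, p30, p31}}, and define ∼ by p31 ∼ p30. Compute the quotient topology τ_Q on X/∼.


X/∼ = {[p27], [p28], [p29], [p30=p31]}; |τ_Q| = 8.

Equivalence classes: [p27], [p28], [p29], [p30=p31].
Quotient map π: X → X/∼ sends p27 ↦ [p27], p28 ↦ [p28], p29 ↦ [p29], p30 ↦ [p30=p31], p31 ↦ [p30=p31].
For each subset V ⊆ X/∼, compute π^{-1}(V) ⊆ X and check whether π^{-1}(V) ∈ τ. V is open in τ_Q iff π^{-1}(V) ∈ τ.
  V = {}: π^{-1}(V) = ∅ ∈ τ ✓.
  V = {[p27]}: π^{-1}(V) = {p27} ∈ τ ✓.
  V = {[p28]}: π^{-1}(V) = {p28} ∉ τ ✗.
  V = {[p27], [p28]}: π^{-1}(V) = {p27, p28} ∉ τ ✗.
  V = {[p29]}: π^{-1}(V) = {p29} ∈ τ ✓.
  V = {[p27], [p29]}: π^{-1}(V) = {p27, p29} ∈ τ ✓.
  V = {[p28], [p29]}: π^{-1}(V) = {p28, p29} ∈ τ ✓.
  V = {[p27], [p28], [p29]}: π^{-1}(V) = {p27, p28, p29} ∈ τ ✓.
  V = {[p30=p31]}: π^{-1}(V) = {p30, p31} ∉ τ ✗.
  V = {[p27], [p30=p31]}: π^{-1}(V) = {p27, p30, p31} ∉ τ ✗.
  V = {[p28], [p30=p31]}: π^{-1}(V) = {p28, p30, p31} ∉ τ ✗.
  V = {[p27], [p28], [p30=p31]}: π^{-1}(V) = {p27, p28, p30, p31} ∉ τ ✗.
  V = {[p29], [p30=p31]}: π^{-1}(V) = {p29, p30, p31} ∉ τ ✗.
  V = {[p27], [p29], [p30=p31]}: π^{-1}(V) = {p27, p29, p30, p31} ∈ τ ✓.
  V = {[p28], [p29], [p30=p31]}: π^{-1}(V) = {p28, p29, p30, p31} ∉ τ ✗.
  V = {[p27], [p28], [p29], [p30=p31]}: π^{-1}(V) = {p27, p28, p29, p30, p31} ∈ τ ✓.
Open sets in the quotient: τ_Q = {{}, {[p27]}, {[p29]}, {[p27], [p29]}, {[p28], [p29]}, {[p27], [p28], [p29]}, {[p27], [p29], [p30=p31]}, {[p27], [p28], [p29], [p30=p31]}} (8 elements).


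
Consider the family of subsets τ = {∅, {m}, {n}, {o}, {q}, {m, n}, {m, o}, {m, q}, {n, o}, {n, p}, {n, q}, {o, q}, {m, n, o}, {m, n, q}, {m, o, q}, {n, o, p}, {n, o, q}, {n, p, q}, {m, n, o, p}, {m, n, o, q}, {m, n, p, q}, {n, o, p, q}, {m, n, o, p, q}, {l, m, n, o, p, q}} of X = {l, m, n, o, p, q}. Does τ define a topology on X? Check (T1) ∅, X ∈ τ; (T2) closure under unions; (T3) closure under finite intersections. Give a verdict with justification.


τ is NOT a topology on X.

Axiom (T1): ∅ ∈ τ? Yes; X ∈ τ? Yes.
Axiom (T2/T3): check pairwise unions and intersections of members of τ.
Counterexample for (T2): {m} ∪ {n, p} = {m, n, p} ∉ τ. Therefore τ is NOT a topology.


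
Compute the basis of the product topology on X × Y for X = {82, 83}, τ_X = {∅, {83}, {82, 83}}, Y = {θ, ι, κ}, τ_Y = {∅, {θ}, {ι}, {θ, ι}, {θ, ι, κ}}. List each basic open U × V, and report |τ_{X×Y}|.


Basis B = {∅ × ∅, {83} × {θ}, {83} × {ι}, {82, 83} × {θ}, {82, 83} × {ι}, {83} × {θ, ι}, {83} × {θ, ι, κ}, {82, 83} × {θ, ι}, {82, 83} × {θ, ι, κ}}; |τ_{X×Y}| = 14.

Enumerate products U × V with U ∈ τ_X, V ∈ τ_Y (deduplicated):
  ∅ × ∅ = {} (∅)
  {83} × {θ} = {(83,θ)}
  {83} × {ι} = {(83,ι)}
  {82, 83} × {θ} = {(82,θ), (83,θ)}
  {82, 83} × {ι} = {(82,ι), (83,ι)}
  {83} × {θ, ι} = {(83,θ), (83,ι)}
  {83} × {θ, ι, κ} = {(83,θ), (83,ι), (83,κ)}
  {82, 83} × {θ, ι} = {(82,θ), (82,ι), (83,θ), (83,ι)}
  {82, 83} × {θ, ι, κ} = {(82,θ), (82,ι), (82,κ), (83,θ), (83,ι), (83,κ)}
These 9 distinct sets form the basis B.
Close under arbitrary unions to get τ_{X×Y}; counting gives |τ_{X×Y}| = 14.


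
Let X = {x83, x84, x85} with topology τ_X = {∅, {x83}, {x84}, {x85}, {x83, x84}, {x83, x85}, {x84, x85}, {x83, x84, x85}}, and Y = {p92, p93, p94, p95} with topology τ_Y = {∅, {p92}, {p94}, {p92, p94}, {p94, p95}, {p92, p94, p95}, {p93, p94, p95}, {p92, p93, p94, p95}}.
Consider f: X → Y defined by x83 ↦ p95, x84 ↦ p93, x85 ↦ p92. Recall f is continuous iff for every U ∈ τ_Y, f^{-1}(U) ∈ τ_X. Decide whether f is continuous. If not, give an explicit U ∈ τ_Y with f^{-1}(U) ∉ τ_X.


f IS continuous.

Compute f^{-1}(U) for each U ∈ τ_Y:
  U = ∅: f^{-1}(U) = ∅ ∈ τ_X ✓.
  U = {p92}: f^{-1}(U) = {x85} ∈ τ_X ✓.
  U = {p94}: f^{-1}(U) = ∅ ∈ τ_X ✓.
  U = {p92, p94}: f^{-1}(U) = {x85} ∈ τ_X ✓.
  U = {p94, p95}: f^{-1}(U) = {x83} ∈ τ_X ✓.
  U = {p92, p94, p95}: f^{-1}(U) = {x83, x85} ∈ τ_X ✓.
  U = {p93, p94, p95}: f^{-1}(U) = {x83, x84} ∈ τ_X ✓.
  U = {p92, p93, p94, p95}: f^{-1}(U) = {x83, x84, x85} ∈ τ_X ✓.
Every preimage lies in τ_X, so f IS continuous.


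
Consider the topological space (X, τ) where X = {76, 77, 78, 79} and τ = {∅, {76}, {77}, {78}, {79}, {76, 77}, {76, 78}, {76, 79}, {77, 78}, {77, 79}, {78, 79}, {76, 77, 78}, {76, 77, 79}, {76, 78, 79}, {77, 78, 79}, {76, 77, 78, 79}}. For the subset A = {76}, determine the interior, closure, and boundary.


int(A) = {76}, cl(A) = {76}, ∂A = ∅.

Closed sets in (X, τ) are complements of opens:
  closed(X, τ) = {∅, {76}, {77}, {78}, {79}, {76, 77}, {76, 78}, {76, 79}, {77, 78}, {77, 79}, {78, 79}, {76, 77, 78}, {76, 77, 79}, {76, 78, 79}, {77, 78, 79}, {76, 77, 78, 79}}.
int(A) = ⋃ {U ∈ τ : U ⊆ A}. Opens contained in A: ∅, {76}.
Taking the union of these: int(A) = {76}.
cl(A) = ⋂ {C closed : A ⊆ C}. Closed sets containing A: {76}, {76, 77}, {76, 78}, {76, 79}, {76, 77, 78}, {76, 77, 79}, {76, 78, 79}, {76, 77, 78, 79}.
Intersecting these: cl(A) = {76}.
∂A = cl(A) ∖ int(A) = {76} ∖ {76} = ∅.


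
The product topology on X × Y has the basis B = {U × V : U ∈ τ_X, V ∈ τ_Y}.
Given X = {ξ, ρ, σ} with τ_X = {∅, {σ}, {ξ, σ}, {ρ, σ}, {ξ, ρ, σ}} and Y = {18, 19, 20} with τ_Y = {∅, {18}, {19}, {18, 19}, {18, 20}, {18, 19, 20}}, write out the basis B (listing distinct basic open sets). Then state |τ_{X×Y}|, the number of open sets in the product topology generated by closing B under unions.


Basis B = {∅ × ∅, {σ} × {18}, {σ} × {19}, {ξ, σ} × {18}, {ξ, σ} × {19}, {ρ, σ} × {18}, {ρ, σ} × {19}, {σ} × {18, 19}, {σ} × {18, 20}, {ξ, ρ, σ} × {18}, {ξ, ρ, σ} × {19}, {σ} × {18, 19, 20}, {ξ, σ} × {18, 19}, {ξ, σ} × {18, 20}, {ρ, σ} × {18, 19}, {ρ, σ} × {18, 20}, {ξ, σ} × {18, 19, 20}, {ξ, ρ, σ} × {18, 19}, {ξ, ρ, σ} × {18, 20}, {ρ, σ} × {18, 19, 20}, {ξ, ρ, σ} × {18, 19, 20}}; |τ_{X×Y}| = 70.

Enumerate products U × V with U ∈ τ_X, V ∈ τ_Y (deduplicated):
  ∅ × ∅ = {} (∅)
  {σ} × {18} = {(σ,18)}
  {σ} × {19} = {(σ,19)}
  {ξ, σ} × {18} = {(ξ,18), (σ,18)}
  {ξ, σ} × {19} = {(ξ,19), (σ,19)}
  {ρ, σ} × {18} = {(ρ,18), (σ,18)}
  {ρ, σ} × {19} = {(ρ,19), (σ,19)}
  {σ} × {18, 19} = {(σ,18), (σ,19)}
  {σ} × {18, 20} = {(σ,18), (σ,20)}
  {ξ, ρ, σ} × {18} = {(ξ,18), (ρ,18), (σ,18)}
  {ξ, ρ, σ} × {19} = {(ξ,19), (ρ,19), (σ,19)}
  {σ} × {18, 19, 20} = {(σ,18), (σ,19), (σ,20)}
  {ξ, σ} × {18, 19} = {(ξ,18), (ξ,19), (σ,18), (σ,19)}
  {ξ, σ} × {18, 20} = {(ξ,18), (ξ,20), (σ,18), (σ,20)}
  {ρ, σ} × {18, 19} = {(ρ,18), (ρ,19), (σ,18), (σ,19)}
  {ρ, σ} × {18, 20} = {(ρ,18), (ρ,20), (σ,18), (σ,20)}
  {ξ, σ} × {18, 19, 20} = {(ξ,18), (ξ,19), (ξ,20), (σ,18), (σ,19), (σ,20)}
  {ξ, ρ, σ} × {18, 19} = {(ξ,18), (ξ,19), (ρ,18), (ρ,19), (σ,18), (σ,19)}
  {ξ, ρ, σ} × {18, 20} = {(ξ,18), (ξ,20), (ρ,18), (ρ,20), (σ,18), (σ,20)}
  {ρ, σ} × {18, 19, 20} = {(ρ,18), (ρ,19), (ρ,20), (σ,18), (σ,19), (σ,20)}
  {ξ, ρ, σ} × {18, 19, 20} = {(ξ,18), (ξ,19), (ξ,20), (ρ,18), (ρ,19), (ρ,20), (σ,18), (σ,19), (σ,20)}
These 21 distinct sets form the basis B.
Close under arbitrary unions to get τ_{X×Y}; counting gives |τ_{X×Y}| = 70.


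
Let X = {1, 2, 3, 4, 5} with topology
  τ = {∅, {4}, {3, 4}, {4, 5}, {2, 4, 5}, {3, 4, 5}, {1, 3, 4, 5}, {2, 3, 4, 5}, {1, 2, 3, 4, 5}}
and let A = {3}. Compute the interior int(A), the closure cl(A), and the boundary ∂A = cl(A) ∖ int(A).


int(A) = ∅, cl(A) = {1, 3}, ∂A = {1, 3}.

Closed sets in (X, τ) are complements of opens:
  closed(X, τ) = {∅, {1}, {2}, {1, 2}, {1, 3}, {1, 2, 3}, {1, 2, 5}, {1, 2, 3, 5}, {1, 2, 3, 4, 5}}.
int(A) = ⋃ {U ∈ τ : U ⊆ A}. Opens contained in A: ∅.
Taking the union of these: int(A) = ∅.
cl(A) = ⋂ {C closed : A ⊆ C}. Closed sets containing A: {1, 3}, {1, 2, 3}, {1, 2, 3, 5}, {1, 2, 3, 4, 5}.
Intersecting these: cl(A) = {1, 3}.
∂A = cl(A) ∖ int(A) = {1, 3} ∖ ∅ = {1, 3}.


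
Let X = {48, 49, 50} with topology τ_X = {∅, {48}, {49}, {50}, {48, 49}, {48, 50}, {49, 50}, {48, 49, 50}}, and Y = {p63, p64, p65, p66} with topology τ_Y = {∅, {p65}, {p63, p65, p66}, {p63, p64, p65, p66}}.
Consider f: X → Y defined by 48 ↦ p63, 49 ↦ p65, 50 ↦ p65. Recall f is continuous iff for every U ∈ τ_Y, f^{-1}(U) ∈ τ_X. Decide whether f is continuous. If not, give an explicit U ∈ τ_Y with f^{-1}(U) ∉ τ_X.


f IS continuous.

Compute f^{-1}(U) for each U ∈ τ_Y:
  U = ∅: f^{-1}(U) = ∅ ∈ τ_X ✓.
  U = {p65}: f^{-1}(U) = {49, 50} ∈ τ_X ✓.
  U = {p63, p65, p66}: f^{-1}(U) = {48, 49, 50} ∈ τ_X ✓.
  U = {p63, p64, p65, p66}: f^{-1}(U) = {48, 49, 50} ∈ τ_X ✓.
Every preimage lies in τ_X, so f IS continuous.


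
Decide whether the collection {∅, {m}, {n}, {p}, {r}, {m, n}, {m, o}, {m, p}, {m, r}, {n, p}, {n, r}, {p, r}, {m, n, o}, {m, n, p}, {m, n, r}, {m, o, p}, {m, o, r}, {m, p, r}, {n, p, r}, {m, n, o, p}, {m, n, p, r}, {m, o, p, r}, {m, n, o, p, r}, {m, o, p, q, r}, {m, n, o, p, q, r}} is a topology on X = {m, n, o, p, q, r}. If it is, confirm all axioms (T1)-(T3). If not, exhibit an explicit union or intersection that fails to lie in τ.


τ is NOT a topology on X.

Axiom (T1): ∅ ∈ τ? Yes; X ∈ τ? Yes.
Axiom (T2/T3): check pairwise unions and intersections of members of τ.
Counterexample for (T2): {n} ∪ {m, o, r} = {m, n, o, r} ∉ τ. Therefore τ is NOT a topology.


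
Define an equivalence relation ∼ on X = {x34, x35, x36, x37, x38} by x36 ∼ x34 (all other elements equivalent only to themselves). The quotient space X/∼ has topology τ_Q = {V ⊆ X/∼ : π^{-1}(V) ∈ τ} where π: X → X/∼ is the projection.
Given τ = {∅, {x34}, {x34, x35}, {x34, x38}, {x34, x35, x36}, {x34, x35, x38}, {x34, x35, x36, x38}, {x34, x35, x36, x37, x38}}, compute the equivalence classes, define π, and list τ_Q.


X/∼ = {[x34=x36], [x35], [x37], [x38]}; |τ_Q| = 4.

Equivalence classes: [x34=x36], [x35], [x37], [x38].
Quotient map π: X → X/∼ sends x34 ↦ [x34=x36], x35 ↦ [x35], x36 ↦ [x34=x36], x37 ↦ [x37], x38 ↦ [x38].
For each subset V ⊆ X/∼, compute π^{-1}(V) ⊆ X and check whether π^{-1}(V) ∈ τ. V is open in τ_Q iff π^{-1}(V) ∈ τ.
  V = {}: π^{-1}(V) = ∅ ∈ τ ✓.
  V = {[x34=x36]}: π^{-1}(V) = {x34, x36} ∉ τ ✗.
  V = {[x35]}: π^{-1}(V) = {x35} ∉ τ ✗.
  V = {[x34=x36], [x35]}: π^{-1}(V) = {x34, x35, x36} ∈ τ ✓.
  V = {[x37]}: π^{-1}(V) = {x37} ∉ τ ✗.
  V = {[x34=x36], [x37]}: π^{-1}(V) = {x34, x36, x37} ∉ τ ✗.
  V = {[x35], [x37]}: π^{-1}(V) = {x35, x37} ∉ τ ✗.
  V = {[x34=x36], [x35], [x37]}: π^{-1}(V) = {x34, x35, x36, x37} ∉ τ ✗.
  V = {[x38]}: π^{-1}(V) = {x38} ∉ τ ✗.
  V = {[x34=x36], [x38]}: π^{-1}(V) = {x34, x36, x38} ∉ τ ✗.
  V = {[x35], [x38]}: π^{-1}(V) = {x35, x38} ∉ τ ✗.
  V = {[x34=x36], [x35], [x38]}: π^{-1}(V) = {x34, x35, x36, x38} ∈ τ ✓.
  V = {[x37], [x38]}: π^{-1}(V) = {x37, x38} ∉ τ ✗.
  V = {[x34=x36], [x37], [x38]}: π^{-1}(V) = {x34, x36, x37, x38} ∉ τ ✗.
  V = {[x35], [x37], [x38]}: π^{-1}(V) = {x35, x37, x38} ∉ τ ✗.
  V = {[x34=x36], [x35], [x37], [x38]}: π^{-1}(V) = {x34, x35, x36, x37, x38} ∈ τ ✓.
Open sets in the quotient: τ_Q = {{}, {[x34=x36], [x35]}, {[x34=x36], [x35], [x38]}, {[x34=x36], [x35], [x37], [x38]}} (4 elements).


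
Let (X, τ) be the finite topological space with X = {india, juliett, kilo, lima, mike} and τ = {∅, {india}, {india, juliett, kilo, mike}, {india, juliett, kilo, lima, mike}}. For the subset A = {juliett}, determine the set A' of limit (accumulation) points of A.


A' = {kilo, lima, mike}

For each x ∈ X, list the open sets U ∈ τ with x ∈ U, then check whether U ∩ (A ∖ {x}) ≠ ∅ for every such U.
  x = india: open {india} ∋ x has {india} ∩ (A ∖ {india}) = ∅, so x is NOT a limit point.
  x = juliett: open {india, juliett, kilo, mike} ∋ x has {india, juliett, kilo, mike} ∩ (A ∖ {juliett}) = ∅, so x is NOT a limit point.
  x = kilo: opens ∋ x are {india, juliett, kilo, mike}, {india, juliett, kilo, lima, mike}; each meets A ∖ {kilo}, so x IS a limit point.
  x = lima: opens ∋ x are {india, juliett, kilo, lima, mike}; each meets A ∖ {lima}, so x IS a limit point.
  x = mike: opens ∋ x are {india, juliett, kilo, mike}, {india, juliett, kilo, lima, mike}; each meets A ∖ {mike}, so x IS a limit point.
Collecting: A' = {kilo, lima, mike}.


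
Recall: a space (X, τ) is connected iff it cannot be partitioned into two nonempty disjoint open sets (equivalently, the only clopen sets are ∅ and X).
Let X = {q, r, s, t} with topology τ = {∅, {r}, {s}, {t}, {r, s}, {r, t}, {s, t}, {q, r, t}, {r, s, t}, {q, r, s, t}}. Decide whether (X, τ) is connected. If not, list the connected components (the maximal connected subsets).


(X, τ) is disconnected; components = [{s}, {q, r, t}].

Find clopen sets (U ∈ τ with X ∖ U ∈ τ):
  U = ∅, X ∖ U = {q, r, s, t} — both open, so U is clopen.
  U = {s}, X ∖ U = {q, r, t} — both open, so U is clopen.
  U = {q, r, t}, X ∖ U = {s} — both open, so U is clopen.
  U = {q, r, s, t}, X ∖ U = ∅ — both open, so U is clopen.
Nontrivial clopen(s) exist: e.g. {s}. So (X, τ) is disconnected.
Compute connected components by grouping points that agree on all clopens:
  component: {s}
  component: {q, r, t}


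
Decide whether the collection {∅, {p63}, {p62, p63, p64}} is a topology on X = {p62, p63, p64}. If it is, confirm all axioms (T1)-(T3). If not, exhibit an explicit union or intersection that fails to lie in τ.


τ IS a topology on X.

Axiom (T1): ∅ ∈ τ? Yes; X ∈ τ? Yes.
Axiom (T2/T3): check pairwise unions and intersections of members of τ.
All pairwise intersections and unions checked — each lies in τ. Therefore τ satisfies (T1), (T2), (T3): it IS a topology on X.


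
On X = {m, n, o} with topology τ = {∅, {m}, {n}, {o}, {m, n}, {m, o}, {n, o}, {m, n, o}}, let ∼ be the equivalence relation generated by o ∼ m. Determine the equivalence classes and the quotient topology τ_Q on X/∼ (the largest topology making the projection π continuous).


X/∼ = {[m=o], [n]}; |τ_Q| = 4.

Equivalence classes: [m=o], [n].
Quotient map π: X → X/∼ sends m ↦ [m=o], n ↦ [n], o ↦ [m=o].
For each subset V ⊆ X/∼, compute π^{-1}(V) ⊆ X and check whether π^{-1}(V) ∈ τ. V is open in τ_Q iff π^{-1}(V) ∈ τ.
  V = {}: π^{-1}(V) = ∅ ∈ τ ✓.
  V = {[m=o]}: π^{-1}(V) = {m, o} ∈ τ ✓.
  V = {[n]}: π^{-1}(V) = {n} ∈ τ ✓.
  V = {[m=o], [n]}: π^{-1}(V) = {m, n, o} ∈ τ ✓.
Open sets in the quotient: τ_Q = {{}, {[m=o]}, {[n]}, {[m=o], [n]}} (4 elements).


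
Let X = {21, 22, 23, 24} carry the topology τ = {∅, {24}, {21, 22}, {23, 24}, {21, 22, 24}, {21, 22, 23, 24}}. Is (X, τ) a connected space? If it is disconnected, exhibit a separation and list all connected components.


(X, τ) is disconnected; components = [{21, 22}, {23, 24}].

Find clopen sets (U ∈ τ with X ∖ U ∈ τ):
  U = ∅, X ∖ U = {21, 22, 23, 24} — both open, so U is clopen.
  U = {21, 22}, X ∖ U = {23, 24} — both open, so U is clopen.
  U = {23, 24}, X ∖ U = {21, 22} — both open, so U is clopen.
  U = {21, 22, 23, 24}, X ∖ U = ∅ — both open, so U is clopen.
Nontrivial clopen(s) exist: e.g. {21, 22}. So (X, τ) is disconnected.
Compute connected components by grouping points that agree on all clopens:
  component: {21, 22}
  component: {23, 24}


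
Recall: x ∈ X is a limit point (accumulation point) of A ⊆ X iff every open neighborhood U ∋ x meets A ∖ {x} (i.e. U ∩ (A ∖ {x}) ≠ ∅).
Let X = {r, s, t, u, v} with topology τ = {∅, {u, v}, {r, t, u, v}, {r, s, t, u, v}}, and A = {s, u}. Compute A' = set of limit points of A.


A' = {r, s, t, v}

For each x ∈ X, list the open sets U ∈ τ with x ∈ U, then check whether U ∩ (A ∖ {x}) ≠ ∅ for every such U.
  x = r: opens ∋ x are {r, t, u, v}, {r, s, t, u, v}; each meets A ∖ {r}, so x IS a limit point.
  x = s: opens ∋ x are {r, s, t, u, v}; each meets A ∖ {s}, so x IS a limit point.
  x = t: opens ∋ x are {r, t, u, v}, {r, s, t, u, v}; each meets A ∖ {t}, so x IS a limit point.
  x = u: open {u, v} ∋ x has {u, v} ∩ (A ∖ {u}) = ∅, so x is NOT a limit point.
  x = v: opens ∋ x are {u, v}, {r, t, u, v}, {r, s, t, u, v}; each meets A ∖ {v}, so x IS a limit point.
Collecting: A' = {r, s, t, v}.
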